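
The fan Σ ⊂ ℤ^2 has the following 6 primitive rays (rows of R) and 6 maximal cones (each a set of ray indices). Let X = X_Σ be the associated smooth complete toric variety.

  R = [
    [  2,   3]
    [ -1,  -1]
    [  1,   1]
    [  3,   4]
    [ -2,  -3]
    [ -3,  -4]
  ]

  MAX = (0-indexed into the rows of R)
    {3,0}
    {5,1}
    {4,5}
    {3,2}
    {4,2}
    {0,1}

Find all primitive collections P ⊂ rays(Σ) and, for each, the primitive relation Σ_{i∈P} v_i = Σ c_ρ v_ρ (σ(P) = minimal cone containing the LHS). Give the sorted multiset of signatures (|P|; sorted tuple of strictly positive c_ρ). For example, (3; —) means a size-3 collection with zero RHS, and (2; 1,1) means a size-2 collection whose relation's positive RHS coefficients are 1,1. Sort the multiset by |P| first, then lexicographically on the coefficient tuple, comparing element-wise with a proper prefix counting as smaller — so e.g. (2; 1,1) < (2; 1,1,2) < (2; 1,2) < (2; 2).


Minimal non-faces — 9 found among 6 rays, 6 max cones:

  • {0,4}:  v_{0} + v_{4} = 0  →  sig = (2; —)
  • {1,2}:  v_{1} + v_{2} = 0  →  sig = (2; —)
  • {3,5}:  v_{3} + v_{5} = 0  →  sig = (2; —)
  • {0,2}:  v_{0} + v_{2} = v_{3}  →  sig = (2; 1)
  • {0,5}:  v_{0} + v_{5} = v_{1}  →  sig = (2; 1)
  • {1,3}:  v_{1} + v_{3} = v_{0}  →  sig = (2; 1)
  • {1,4}:  v_{1} + v_{4} = v_{5}  →  sig = (2; 1)
  • {2,5}:  v_{2} + v_{5} = v_{4}  →  sig = (2; 1)
  • {3,4}:  v_{3} + v_{4} = v_{2}  →  sig = (2; 1)

Hence PRS(X_Σ) =
    (2; —)
    (2; —)
    (2; —)
    (2; 1)
    (2; 1)
    (2; 1)
    (2; 1)
    (2; 1)
    (2; 1)


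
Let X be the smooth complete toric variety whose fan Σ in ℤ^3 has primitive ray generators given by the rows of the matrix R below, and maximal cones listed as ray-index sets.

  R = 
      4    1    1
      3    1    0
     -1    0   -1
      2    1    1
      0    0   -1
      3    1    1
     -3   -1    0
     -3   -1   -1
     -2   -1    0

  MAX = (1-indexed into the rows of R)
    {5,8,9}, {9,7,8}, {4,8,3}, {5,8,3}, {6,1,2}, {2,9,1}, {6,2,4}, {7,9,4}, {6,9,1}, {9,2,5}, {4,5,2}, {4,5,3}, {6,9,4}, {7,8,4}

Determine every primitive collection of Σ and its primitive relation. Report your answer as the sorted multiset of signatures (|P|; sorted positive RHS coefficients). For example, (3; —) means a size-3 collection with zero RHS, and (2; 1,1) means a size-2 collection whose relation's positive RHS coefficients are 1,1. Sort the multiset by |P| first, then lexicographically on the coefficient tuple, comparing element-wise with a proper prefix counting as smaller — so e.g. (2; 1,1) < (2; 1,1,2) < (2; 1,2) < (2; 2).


The 20 primitive collections of Σ (r=9, n=3):

  P={2,7}:  v_{2} + v_{7} = 0 — sig = (2; —)
  P={6,8}:  v_{6} + v_{8} = 0 — sig = (2; —)
  P={1,3}:  v_{1} + v_{3} = v_{2} — sig = (2; 1)
  P={2,8}:  v_{2} + v_{8} = v_{5} — sig = (2; 1)
  P={3,9}:  v_{3} + v_{9} = v_{8} — sig = (2; 1)
  P={5,6}:  v_{5} + v_{6} = v_{2} — sig = (2; 1)
  P={5,7}:  v_{5} + v_{7} = v_{8} — sig = (2; 1)
  P={1,7}:  v_{1} + v_{7} = v_{6} + v_{9} — sig = (2; 1,1)
  P={1,8}:  v_{1} + v_{8} = v_{2} + v_{9} — sig = (2; 1,1)
  P={3,6}:  v_{3} + v_{6} = v_{4} + v_{5} — sig = (2; 1,1)
  P={6,7}:  v_{6} + v_{7} = v_{4} + v_{9} — sig = (2; 1,1)
  P={1,5}:  v_{1} + v_{5} = 2·v_{2} + v_{9} — sig = (2; 1,2)
  P={2,3}:  v_{2} + v_{3} = v_{4} + 2·v_{5} — sig = (2; 1,2)
  P={3,7}:  v_{3} + v_{7} = v_{4} + 2·v_{8} — sig = (2; 1,2)
  P={1,4}:  v_{1} + v_{4} = 2·v_{6} — sig = (2; 2)
  P={4,5,9}:  v_{4} + v_{5} + v_{9} = 0 — sig = (3; —)
  P={2,4,9}:  v_{2} + v_{4} + v_{9} = v_{6} — sig = (3; 1)
  P={2,6,9}:  v_{2} + v_{6} + v_{9} = v_{1} — sig = (3; 1)
  P={4,5,8}:  v_{4} + v_{5} + v_{8} = v_{3} — sig = (3; 1)
  P={4,8,9}:  v_{4} + v_{8} + v_{9} = v_{7} — sig = (3; 1)

Signatures (|P|; sorted positive RHS coefficients), sorted:
    |P|=2: 15 collections, coeffs (), (), (1), (1), (1), (1), (1), (1,1), (1,1), (1,1), (1,1), (1,2), (1,2), (1,2), (2)
    |P|=3: 5 collections, coeffs (), (1), (1), (1), (1)


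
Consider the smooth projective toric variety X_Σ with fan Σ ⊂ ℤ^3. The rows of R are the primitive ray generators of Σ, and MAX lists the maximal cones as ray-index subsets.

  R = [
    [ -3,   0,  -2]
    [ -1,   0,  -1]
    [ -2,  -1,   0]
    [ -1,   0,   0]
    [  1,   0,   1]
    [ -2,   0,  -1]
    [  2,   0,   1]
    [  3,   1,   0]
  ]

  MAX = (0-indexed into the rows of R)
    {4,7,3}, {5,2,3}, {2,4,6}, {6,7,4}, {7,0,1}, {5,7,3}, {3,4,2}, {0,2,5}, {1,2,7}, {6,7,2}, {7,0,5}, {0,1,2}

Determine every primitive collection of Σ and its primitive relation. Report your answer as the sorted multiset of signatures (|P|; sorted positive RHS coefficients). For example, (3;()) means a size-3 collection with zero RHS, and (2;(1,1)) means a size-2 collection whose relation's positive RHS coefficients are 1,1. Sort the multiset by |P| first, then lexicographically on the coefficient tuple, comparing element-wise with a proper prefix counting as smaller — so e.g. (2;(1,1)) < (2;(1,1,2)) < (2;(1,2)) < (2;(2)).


Primitive collections (14):

  {1,4}:  v_{1} + v_{4} = 0 ; sig = (2;())
  {5,6}:  v_{5} + v_{6} = 0 ; sig = (2;())
  {0,4}:  v_{0} + v_{4} = v_{5} ; sig = (2;(1))
  {0,6}:  v_{0} + v_{6} = v_{1} ; sig = (2;(1))
  {1,3}:  v_{1} + v_{3} = v_{5} ; sig = (2;(1))
  {1,5}:  v_{1} + v_{5} = v_{0} ; sig = (2;(1))
  {3,6}:  v_{3} + v_{6} = v_{4} ; sig = (2;(1))
  {4,5}:  v_{4} + v_{5} = v_{3} ; sig = (2;(1))
  {1,6}:  v_{1} + v_{6} = v_{2} + v_{7} ; sig = (2;(1,1))
  {0,3}:  v_{0} + v_{3} = 2·v_{5} ; sig = (2;(2))
  {2,3,7}:  v_{2} + v_{3} + v_{7} = 0 ; sig = (3;())
  {2,4,7}:  v_{2} + v_{4} + v_{7} = v_{6} ; sig = (3;(1))
  {2,5,7}:  v_{2} + v_{5} + v_{7} = v_{1} ; sig = (3;(1))
  {0,2,7}:  v_{0} + v_{2} + v_{7} = 2·v_{1} ; sig = (3;(2))

Signatures (|P|; sorted positive RHS coefficients), sorted:
    |P|=2: 10 collections, coeffs (), (), (1), (1), (1), (1), (1), (1), (1,1), (2)
    |P|=3: 4 collections, coeffs (), (1), (1), (2)


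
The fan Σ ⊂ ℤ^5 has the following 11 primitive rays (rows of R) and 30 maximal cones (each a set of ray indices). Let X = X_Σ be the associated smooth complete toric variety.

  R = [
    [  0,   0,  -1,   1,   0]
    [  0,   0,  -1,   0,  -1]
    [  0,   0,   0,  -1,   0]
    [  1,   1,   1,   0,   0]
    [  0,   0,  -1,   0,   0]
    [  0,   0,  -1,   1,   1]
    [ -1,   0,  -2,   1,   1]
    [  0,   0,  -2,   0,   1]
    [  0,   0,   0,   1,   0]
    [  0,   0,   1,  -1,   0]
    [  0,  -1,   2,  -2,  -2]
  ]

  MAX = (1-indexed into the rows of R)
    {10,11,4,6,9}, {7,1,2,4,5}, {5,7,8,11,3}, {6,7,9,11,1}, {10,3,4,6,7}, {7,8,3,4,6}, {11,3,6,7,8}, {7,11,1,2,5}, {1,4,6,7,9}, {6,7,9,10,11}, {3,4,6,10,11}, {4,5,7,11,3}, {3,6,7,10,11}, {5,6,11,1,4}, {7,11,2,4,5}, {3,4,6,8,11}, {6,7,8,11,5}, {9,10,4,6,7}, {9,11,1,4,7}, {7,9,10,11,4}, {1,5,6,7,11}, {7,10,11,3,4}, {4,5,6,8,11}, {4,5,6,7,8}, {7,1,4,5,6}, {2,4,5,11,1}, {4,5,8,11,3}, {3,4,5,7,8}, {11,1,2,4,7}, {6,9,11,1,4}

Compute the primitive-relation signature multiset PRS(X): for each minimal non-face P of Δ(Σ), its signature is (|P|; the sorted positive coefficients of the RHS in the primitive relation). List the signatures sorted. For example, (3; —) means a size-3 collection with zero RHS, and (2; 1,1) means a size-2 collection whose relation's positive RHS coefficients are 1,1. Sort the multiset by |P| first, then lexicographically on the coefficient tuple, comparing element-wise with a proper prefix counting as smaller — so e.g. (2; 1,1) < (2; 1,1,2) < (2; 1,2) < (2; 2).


Σ has 17 primitive collections:

  • {1,10}:  v_{1} + v_{10} = 0  so sig = (2; —)
  • {3,9}:  v_{3} + v_{9} = 0  so sig = (2; —)
  • {1,3}:  v_{1} + v_{3} = v_{5}  so sig = (2; 1)
  • {5,9}:  v_{5} + v_{9} = v_{1}  so sig = (2; 1)
  • {5,10}:  v_{5} + v_{10} = v_{3}  so sig = (2; 1)
  • {2,6}:  v_{2} + v_{6} = v_{1} + v_{5}  so sig = (2; 1,1)
  • {8,9}:  v_{8} + v_{9} = v_{5} + v_{6}  so sig = (2; 1,1)
  • {2,10}:  v_{2} + v_{10} = v_{4} + v_{5} + v_{7} + v_{11}  so sig = (2; 1,1,1,1)
  • {2,3}:  v_{2} + v_{3} = v_{4} + 2·v_{5} + v_{7} + v_{11}  so sig = (2; 1,1,1,2)
  • {2,9}:  v_{2} + v_{9} = 2·v_{1} + v_{4} + v_{7} + v_{11}  so sig = (2; 1,1,1,2)
  • {1,8}:  v_{1} + v_{8} = 2·v_{5} + v_{6}  so sig = (2; 1,2)
  • {8,10}:  v_{8} + v_{10} = 2·v_{3} + v_{6}  so sig = (2; 1,2)
  • {2,8}:  v_{2} + v_{8} = 3·v_{5}  so sig = (2; 3)
  • {3,5,6}:  v_{3} + v_{5} + v_{6} = v_{8}  so sig = (3; 1)
  • {4,6,7,11}:  v_{4} + v_{6} + v_{7} + v_{11} = 0  so sig = (4; —)
  • {4,7,8,11}:  v_{4} + v_{7} + v_{8} + v_{11} = v_{3} + v_{5}  so sig = (4; 1,1)
  • {1,4,5,7,11}:  v_{1} + v_{4} + v_{5} + v_{7} + v_{11} = v_{2}  so sig = (5; 1)

Sorted signature multiset PRS(X):
[(2; —), (2; —), (2; 1), (2; 1), (2; 1), (2; 1,1), (2; 1,1), (2; 1,1,1,1), (2; 1,1,1,2), (2; 1,1,1,2), (2; 1,2), (2; 1,2), (2; 3), (3; 1), (4; —), (4; 1,1), (5; 1)]


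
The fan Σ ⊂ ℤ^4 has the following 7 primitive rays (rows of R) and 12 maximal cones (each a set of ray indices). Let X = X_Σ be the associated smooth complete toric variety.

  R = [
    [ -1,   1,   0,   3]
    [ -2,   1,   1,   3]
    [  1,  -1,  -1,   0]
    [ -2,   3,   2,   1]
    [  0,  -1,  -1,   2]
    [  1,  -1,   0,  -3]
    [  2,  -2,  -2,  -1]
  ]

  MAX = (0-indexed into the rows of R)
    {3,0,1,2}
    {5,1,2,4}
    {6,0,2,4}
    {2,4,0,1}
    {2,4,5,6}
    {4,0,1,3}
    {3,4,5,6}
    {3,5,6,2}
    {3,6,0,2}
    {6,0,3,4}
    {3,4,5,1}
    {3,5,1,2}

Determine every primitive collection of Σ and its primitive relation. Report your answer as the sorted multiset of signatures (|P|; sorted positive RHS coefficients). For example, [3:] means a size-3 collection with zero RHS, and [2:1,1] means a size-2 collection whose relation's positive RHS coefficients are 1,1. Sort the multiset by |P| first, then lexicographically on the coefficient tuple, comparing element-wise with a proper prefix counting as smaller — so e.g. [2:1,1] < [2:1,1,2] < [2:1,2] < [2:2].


Primitive collections (3):

  P = {0,5}:  v_{0} + v_{5} = 0  ⇒ sig = [2:]
  P = {1,6}:  v_{1} + v_{6} = v_{4}  ⇒ sig = [2:1]
  P = {2,3,4}:  v_{2} + v_{3} + v_{4} = v_{0}  ⇒ sig = [3:1]

Sorted signature multiset PRS(X):
    [2:]
    [2:1]
    [3:1]


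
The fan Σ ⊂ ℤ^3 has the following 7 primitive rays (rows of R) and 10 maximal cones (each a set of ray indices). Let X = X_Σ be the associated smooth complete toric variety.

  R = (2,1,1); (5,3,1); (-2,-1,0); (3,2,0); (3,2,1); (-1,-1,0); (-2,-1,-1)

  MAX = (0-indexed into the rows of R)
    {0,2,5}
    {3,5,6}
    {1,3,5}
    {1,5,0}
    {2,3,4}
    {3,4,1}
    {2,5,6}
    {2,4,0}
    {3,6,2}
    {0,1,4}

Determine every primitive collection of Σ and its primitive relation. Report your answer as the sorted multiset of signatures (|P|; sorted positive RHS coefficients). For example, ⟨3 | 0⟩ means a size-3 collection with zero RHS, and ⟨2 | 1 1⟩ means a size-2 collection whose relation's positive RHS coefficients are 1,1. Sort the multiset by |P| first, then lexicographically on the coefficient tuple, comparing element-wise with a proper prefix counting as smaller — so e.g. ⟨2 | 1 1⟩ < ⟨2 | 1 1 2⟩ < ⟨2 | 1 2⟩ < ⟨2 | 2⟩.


Primitive collections (7):

  {0,6}:  v_{0} + v_{6} = 0  →  sig = ⟨2 | 0⟩
  {0,3}:  v_{0} + v_{3} = v_{1}  →  sig = ⟨2 | 1⟩
  {1,2}:  v_{1} + v_{2} = v_{4}  →  sig = ⟨2 | 1⟩
  {1,6}:  v_{1} + v_{6} = v_{3}  →  sig = ⟨2 | 1⟩
  {4,5}:  v_{4} + v_{5} = v_{0}  →  sig = ⟨2 | 1⟩
  {4,6}:  v_{4} + v_{6} = v_{2} + v_{3}  →  sig = ⟨2 | 1 1⟩
  {2,3,5}:  v_{2} + v_{3} + v_{5} = 0  →  sig = ⟨3 | 0⟩

Sorted signature multiset PRS(X):
{ ⟨2 | 0⟩,  ⟨2 | 1⟩ ×4,  ⟨2 | 1 1⟩,  ⟨3 | 0⟩ }


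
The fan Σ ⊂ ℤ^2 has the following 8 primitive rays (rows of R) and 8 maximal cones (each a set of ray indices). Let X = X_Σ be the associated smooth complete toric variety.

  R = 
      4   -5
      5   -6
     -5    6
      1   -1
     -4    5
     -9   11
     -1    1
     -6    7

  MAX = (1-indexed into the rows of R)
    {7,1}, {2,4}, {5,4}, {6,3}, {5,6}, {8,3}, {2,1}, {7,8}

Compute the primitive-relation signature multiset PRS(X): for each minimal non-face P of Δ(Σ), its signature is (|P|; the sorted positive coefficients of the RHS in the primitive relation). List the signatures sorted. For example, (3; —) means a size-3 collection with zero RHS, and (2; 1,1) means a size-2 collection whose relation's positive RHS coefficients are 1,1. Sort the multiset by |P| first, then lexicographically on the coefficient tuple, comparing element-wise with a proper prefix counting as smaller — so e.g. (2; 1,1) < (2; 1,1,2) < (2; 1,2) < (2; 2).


|primitive collections| = 20. Relations:

  {1,5}:  v_{1} + v_{5} = 0 ; sig = (2; —)
  {2,3}:  v_{2} + v_{3} = 0 ; sig = (2; —)
  {4,7}:  v_{4} + v_{7} = 0 ; sig = (2; —)
  {1,3}:  v_{1} + v_{3} = v_{7} ; sig = (2; 1)
  {1,4}:  v_{1} + v_{4} = v_{2} ; sig = (2; 1)
  {1,6}:  v_{1} + v_{6} = v_{3} ; sig = (2; 1)
  {2,5}:  v_{2} + v_{5} = v_{4} ; sig = (2; 1)
  {2,6}:  v_{2} + v_{6} = v_{5} ; sig = (2; 1)
  {2,7}:  v_{2} + v_{7} = v_{1} ; sig = (2; 1)
  {2,8}:  v_{2} + v_{8} = v_{7} ; sig = (2; 1)
  {3,4}:  v_{3} + v_{4} = v_{5} ; sig = (2; 1)
  {3,5}:  v_{3} + v_{5} = v_{6} ; sig = (2; 1)
  {3,7}:  v_{3} + v_{7} = v_{8} ; sig = (2; 1)
  {4,8}:  v_{4} + v_{8} = v_{3} ; sig = (2; 1)
  {5,7}:  v_{5} + v_{7} = v_{3} ; sig = (2; 1)
  {1,8}:  v_{1} + v_{8} = 2·v_{7} ; sig = (2; 2)
  {4,6}:  v_{4} + v_{6} = 2·v_{5} ; sig = (2; 2)
  {5,8}:  v_{5} + v_{8} = 2·v_{3} ; sig = (2; 2)
  {6,7}:  v_{6} + v_{7} = 2·v_{3} ; sig = (2; 2)
  {6,8}:  v_{6} + v_{8} = 3·v_{3} ; sig = (2; 3)

Sorted signature multiset PRS(X):
[(2; —), (2; —), (2; —), (2; 1), (2; 1), (2; 1), (2; 1), (2; 1), (2; 1), (2; 1), (2; 1), (2; 1), (2; 1), (2; 1), (2; 1), (2; 2), (2; 2), (2; 2), (2; 2), (2; 3)]


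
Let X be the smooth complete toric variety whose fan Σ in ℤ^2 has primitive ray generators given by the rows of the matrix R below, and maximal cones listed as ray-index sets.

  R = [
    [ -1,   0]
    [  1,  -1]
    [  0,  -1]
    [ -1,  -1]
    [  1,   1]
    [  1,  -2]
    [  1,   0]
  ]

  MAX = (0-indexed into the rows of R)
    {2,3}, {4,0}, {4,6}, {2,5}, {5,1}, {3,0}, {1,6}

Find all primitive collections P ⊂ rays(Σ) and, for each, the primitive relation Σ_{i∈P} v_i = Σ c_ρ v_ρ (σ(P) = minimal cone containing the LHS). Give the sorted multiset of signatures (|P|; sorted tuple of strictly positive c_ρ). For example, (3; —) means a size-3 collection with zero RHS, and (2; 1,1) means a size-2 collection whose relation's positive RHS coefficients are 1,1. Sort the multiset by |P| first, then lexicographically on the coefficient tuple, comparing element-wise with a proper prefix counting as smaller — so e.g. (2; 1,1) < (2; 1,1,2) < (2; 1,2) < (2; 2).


14 collections generate NE(X_Σ); each relation:

  P = {0,6}:  v_{0} + v_{6} = 0  →  sig = (2; —)
  P = {3,4}:  v_{3} + v_{4} = 0  →  sig = (2; —)
  P = {0,1}:  v_{0} + v_{1} = v_{2}  →  sig = (2; 1)
  P = {0,2}:  v_{0} + v_{2} = v_{3}  →  sig = (2; 1)
  P = {1,2}:  v_{1} + v_{2} = v_{5}  →  sig = (2; 1)
  P = {2,4}:  v_{2} + v_{4} = v_{6}  →  sig = (2; 1)
  P = {2,6}:  v_{2} + v_{6} = v_{1}  →  sig = (2; 1)
  P = {3,6}:  v_{3} + v_{6} = v_{2}  →  sig = (2; 1)
  P = {4,5}:  v_{4} + v_{5} = v_{1} + v_{6}  →  sig = (2; 1,1)
  P = {0,5}:  v_{0} + v_{5} = 2·v_{2}  →  sig = (2; 2)
  P = {1,3}:  v_{1} + v_{3} = 2·v_{2}  →  sig = (2; 2)
  P = {1,4}:  v_{1} + v_{4} = 2·v_{6}  →  sig = (2; 2)
  P = {5,6}:  v_{5} + v_{6} = 2·v_{1}  →  sig = (2; 2)
  P = {3,5}:  v_{3} + v_{5} = 3·v_{2}  →  sig = (2; 3)

Sorted signature multiset PRS(X):
[(2; —), (2; —), (2; 1), (2; 1), (2; 1), (2; 1), (2; 1), (2; 1), (2; 1,1), (2; 2), (2; 2), (2; 2), (2; 2), (2; 3)]


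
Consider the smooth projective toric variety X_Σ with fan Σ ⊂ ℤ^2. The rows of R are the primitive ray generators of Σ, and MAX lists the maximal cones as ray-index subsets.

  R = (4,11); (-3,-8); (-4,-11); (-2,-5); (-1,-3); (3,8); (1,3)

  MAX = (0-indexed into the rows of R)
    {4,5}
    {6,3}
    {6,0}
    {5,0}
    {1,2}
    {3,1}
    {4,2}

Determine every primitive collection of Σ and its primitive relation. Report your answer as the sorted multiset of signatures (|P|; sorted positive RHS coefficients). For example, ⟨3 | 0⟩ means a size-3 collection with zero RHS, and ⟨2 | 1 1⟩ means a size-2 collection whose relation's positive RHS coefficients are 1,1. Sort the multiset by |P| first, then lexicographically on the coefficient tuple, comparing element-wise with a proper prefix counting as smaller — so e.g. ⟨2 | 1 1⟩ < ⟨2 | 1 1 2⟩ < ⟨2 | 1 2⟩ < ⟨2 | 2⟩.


Primitive collections (14):

  P = {0,2}:  v_{0} + v_{2} = 0  →  sig = ⟨2 | 0⟩
  P = {1,5}:  v_{1} + v_{5} = 0  →  sig = ⟨2 | 0⟩
  P = {4,6}:  v_{4} + v_{6} = 0  →  sig = ⟨2 | 0⟩
  P = {0,1}:  v_{0} + v_{1} = v_{6}  →  sig = ⟨2 | 1⟩
  P = {0,4}:  v_{0} + v_{4} = v_{5}  →  sig = ⟨2 | 1⟩
  P = {1,4}:  v_{1} + v_{4} = v_{2}  →  sig = ⟨2 | 1⟩
  P = {1,6}:  v_{1} + v_{6} = v_{3}  →  sig = ⟨2 | 1⟩
  P = {2,5}:  v_{2} + v_{5} = v_{4}  →  sig = ⟨2 | 1⟩
  P = {2,6}:  v_{2} + v_{6} = v_{1}  →  sig = ⟨2 | 1⟩
  P = {3,4}:  v_{3} + v_{4} = v_{1}  →  sig = ⟨2 | 1⟩
  P = {3,5}:  v_{3} + v_{5} = v_{6}  →  sig = ⟨2 | 1⟩
  P = {5,6}:  v_{5} + v_{6} = v_{0}  →  sig = ⟨2 | 1⟩
  P = {0,3}:  v_{0} + v_{3} = 2·v_{6}  →  sig = ⟨2 | 2⟩
  P = {2,3}:  v_{2} + v_{3} = 2·v_{1}  →  sig = ⟨2 | 2⟩

Hence PRS(X_Σ) =
[⟨2 | 0⟩, ⟨2 | 0⟩, ⟨2 | 0⟩, ⟨2 | 1⟩, ⟨2 | 1⟩, ⟨2 | 1⟩, ⟨2 | 1⟩, ⟨2 | 1⟩, ⟨2 | 1⟩, ⟨2 | 1⟩, ⟨2 | 1⟩, ⟨2 | 1⟩, ⟨2 | 2⟩, ⟨2 | 2⟩]


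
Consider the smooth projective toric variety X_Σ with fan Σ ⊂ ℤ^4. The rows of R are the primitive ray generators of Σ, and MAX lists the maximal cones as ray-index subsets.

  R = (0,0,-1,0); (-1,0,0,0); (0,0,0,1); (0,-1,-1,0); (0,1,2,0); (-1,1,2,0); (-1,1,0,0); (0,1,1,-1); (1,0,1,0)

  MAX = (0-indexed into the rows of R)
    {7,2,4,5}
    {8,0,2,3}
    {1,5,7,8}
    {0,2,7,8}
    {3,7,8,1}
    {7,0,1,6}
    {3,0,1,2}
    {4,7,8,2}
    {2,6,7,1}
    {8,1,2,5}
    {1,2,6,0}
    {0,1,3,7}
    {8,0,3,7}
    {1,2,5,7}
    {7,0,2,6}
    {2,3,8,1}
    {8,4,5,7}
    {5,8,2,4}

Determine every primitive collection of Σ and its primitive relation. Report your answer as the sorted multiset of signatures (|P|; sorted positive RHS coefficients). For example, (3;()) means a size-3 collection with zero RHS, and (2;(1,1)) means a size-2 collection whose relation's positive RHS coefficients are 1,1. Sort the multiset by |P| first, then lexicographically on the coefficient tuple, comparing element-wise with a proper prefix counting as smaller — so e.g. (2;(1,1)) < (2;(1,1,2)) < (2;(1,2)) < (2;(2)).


Δ(Σ) — 9 vertices, 14 min non-faces:

  • {1,4}:  v_{1} + v_{4} = v_{5} — sig = (2;(1))
  • {0,4}:  v_{0} + v_{4} = v_{2} + v_{7} — sig = (2;(1,1))
  • {3,4}:  v_{3} + v_{4} = v_{1} + v_{8} — sig = (2;(1,1))
  • {3,6}:  v_{3} + v_{6} = v_{0} + v_{1} — sig = (2;(1,1))
  • {6,8}:  v_{6} + v_{8} = v_{2} + v_{7} — sig = (2;(1,1))
  • {0,5}:  v_{0} + v_{5} = v_{1} + v_{2} + v_{7} — sig = (2;(1,1,1))
  • {3,5}:  v_{3} + v_{5} = 2·v_{1} + v_{8} — sig = (2;(1,2))
  • {4,6}:  v_{4} + v_{6} = v_{1} + 2·v_{2} + 2·v_{7} — sig = (2;(1,2,2))
  • {5,6}:  v_{5} + v_{6} = 2·v_{1} + 2·v_{2} + 2·v_{7} — sig = (2;(2,2,2))
  • {0,1,8}:  v_{0} + v_{1} + v_{8} = 0 — sig = (3;())
  • {2,3,7}:  v_{2} + v_{3} + v_{7} = 0 — sig = (3;())
  • {0,1,2,7}:  v_{0} + v_{1} + v_{2} + v_{7} = v_{6} — sig = (4;(1))
  • {1,2,7,8}:  v_{1} + v_{2} + v_{7} + v_{8} = v_{4} — sig = (4;(1))
  • {2,5,7,8}:  v_{2} + v_{5} + v_{7} + v_{8} = 2·v_{4} — sig = (4;(2))

so the primitive-relation signature multiset is
    (2;(1))
    (2;(1,1))
    (2;(1,1))
    (2;(1,1))
    (2;(1,1))
    (2;(1,1,1))
    (2;(1,2))
    (2;(1,2,2))
    (2;(2,2,2))
    (3;())
    (3;())
    (4;(1))
    (4;(1))
    (4;(2))


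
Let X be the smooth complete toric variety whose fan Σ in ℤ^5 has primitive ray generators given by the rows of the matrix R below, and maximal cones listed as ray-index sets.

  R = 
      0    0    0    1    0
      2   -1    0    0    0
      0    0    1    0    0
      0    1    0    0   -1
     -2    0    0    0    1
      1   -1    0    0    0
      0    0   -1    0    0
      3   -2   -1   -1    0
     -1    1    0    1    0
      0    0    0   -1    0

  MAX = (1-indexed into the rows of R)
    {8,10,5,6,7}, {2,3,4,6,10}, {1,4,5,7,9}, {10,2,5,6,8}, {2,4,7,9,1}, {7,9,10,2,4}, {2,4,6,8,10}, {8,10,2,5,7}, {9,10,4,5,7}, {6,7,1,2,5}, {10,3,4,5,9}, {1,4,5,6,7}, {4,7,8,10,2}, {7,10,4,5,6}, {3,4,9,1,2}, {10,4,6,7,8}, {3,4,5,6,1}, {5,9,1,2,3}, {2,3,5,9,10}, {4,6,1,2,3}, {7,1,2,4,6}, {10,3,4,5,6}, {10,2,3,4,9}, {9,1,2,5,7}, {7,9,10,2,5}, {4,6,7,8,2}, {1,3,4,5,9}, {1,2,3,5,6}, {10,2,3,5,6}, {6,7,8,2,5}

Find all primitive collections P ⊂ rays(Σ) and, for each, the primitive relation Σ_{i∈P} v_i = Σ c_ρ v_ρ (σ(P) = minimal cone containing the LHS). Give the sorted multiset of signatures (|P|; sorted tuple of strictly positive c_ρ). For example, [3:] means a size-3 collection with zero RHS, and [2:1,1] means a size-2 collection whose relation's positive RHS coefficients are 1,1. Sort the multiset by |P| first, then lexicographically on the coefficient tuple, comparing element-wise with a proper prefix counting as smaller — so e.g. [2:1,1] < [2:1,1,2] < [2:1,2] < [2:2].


9 minimal non-faces of Δ(Σ) (on 10 rays):

  P={1,10}:  v_{1} + v_{10} = 0 ; sig = [2:]
  P={3,7}:  v_{3} + v_{7} = 0 ; sig = [2:]
  P={6,9}:  v_{6} + v_{9} = v_{1} ; sig = [2:1]
  P={8,9}:  v_{8} + v_{9} = v_{2} + v_{7} ; sig = [2:1,1]
  P={1,8}:  v_{1} + v_{8} = v_{2} + v_{6} + v_{7} ; sig = [2:1,1,1]
  P={3,8}:  v_{3} + v_{8} = v_{2} + v_{6} + v_{10} ; sig = [2:1,1,1]
  P={2,4,5}:  v_{2} + v_{4} + v_{5} = 0 ; sig = [3:]
  P={4,5,8}:  v_{4} + v_{5} + v_{8} = v_{6} + v_{7} + v_{10} ; sig = [3:1,1,1]
  P={2,6,7,10}:  v_{2} + v_{6} + v_{7} + v_{10} = v_{8} ; sig = [4:1]

Hence PRS(X_Σ) =
{ [2:] ×2,  [2:1],  [2:1,1],  [2:1,1,1] ×2,  [3:],  [3:1,1,1],  [4:1] }


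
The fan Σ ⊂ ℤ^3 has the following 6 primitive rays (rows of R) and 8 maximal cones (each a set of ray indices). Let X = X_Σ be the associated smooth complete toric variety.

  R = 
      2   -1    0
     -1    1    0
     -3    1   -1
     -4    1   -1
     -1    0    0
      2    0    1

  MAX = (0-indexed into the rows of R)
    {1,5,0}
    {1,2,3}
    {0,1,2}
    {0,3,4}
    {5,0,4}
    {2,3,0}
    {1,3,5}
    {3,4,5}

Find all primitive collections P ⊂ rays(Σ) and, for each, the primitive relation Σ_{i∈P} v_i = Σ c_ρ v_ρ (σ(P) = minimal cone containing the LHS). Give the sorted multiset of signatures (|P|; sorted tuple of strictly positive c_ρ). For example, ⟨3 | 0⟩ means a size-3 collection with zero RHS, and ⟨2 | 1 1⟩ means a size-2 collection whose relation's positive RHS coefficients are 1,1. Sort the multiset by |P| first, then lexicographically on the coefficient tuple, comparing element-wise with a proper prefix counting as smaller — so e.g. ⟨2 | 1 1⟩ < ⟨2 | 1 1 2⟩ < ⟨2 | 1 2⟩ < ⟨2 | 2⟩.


Σ has 5 primitive collections:

  P = {2,4}:  v_{2} + v_{4} = v_{3} ; sig = ⟨2 | 1⟩
  P = {2,5}:  v_{2} + v_{5} = v_{1} ; sig = ⟨2 | 1⟩
  P = {1,4}:  v_{1} + v_{4} = v_{3} + v_{5} ; sig = ⟨2 | 1 1⟩
  P = {0,3,5}:  v_{0} + v_{3} + v_{5} = 0 ; sig = ⟨3 | 0⟩
  P = {0,1,3}:  v_{0} + v_{1} + v_{3} = v_{2} ; sig = ⟨3 | 1⟩

Sorted signature multiset PRS(X):
{ ⟨2 | 1⟩ ×2,  ⟨2 | 1 1⟩,  ⟨3 | 0⟩,  ⟨3 | 1⟩ }


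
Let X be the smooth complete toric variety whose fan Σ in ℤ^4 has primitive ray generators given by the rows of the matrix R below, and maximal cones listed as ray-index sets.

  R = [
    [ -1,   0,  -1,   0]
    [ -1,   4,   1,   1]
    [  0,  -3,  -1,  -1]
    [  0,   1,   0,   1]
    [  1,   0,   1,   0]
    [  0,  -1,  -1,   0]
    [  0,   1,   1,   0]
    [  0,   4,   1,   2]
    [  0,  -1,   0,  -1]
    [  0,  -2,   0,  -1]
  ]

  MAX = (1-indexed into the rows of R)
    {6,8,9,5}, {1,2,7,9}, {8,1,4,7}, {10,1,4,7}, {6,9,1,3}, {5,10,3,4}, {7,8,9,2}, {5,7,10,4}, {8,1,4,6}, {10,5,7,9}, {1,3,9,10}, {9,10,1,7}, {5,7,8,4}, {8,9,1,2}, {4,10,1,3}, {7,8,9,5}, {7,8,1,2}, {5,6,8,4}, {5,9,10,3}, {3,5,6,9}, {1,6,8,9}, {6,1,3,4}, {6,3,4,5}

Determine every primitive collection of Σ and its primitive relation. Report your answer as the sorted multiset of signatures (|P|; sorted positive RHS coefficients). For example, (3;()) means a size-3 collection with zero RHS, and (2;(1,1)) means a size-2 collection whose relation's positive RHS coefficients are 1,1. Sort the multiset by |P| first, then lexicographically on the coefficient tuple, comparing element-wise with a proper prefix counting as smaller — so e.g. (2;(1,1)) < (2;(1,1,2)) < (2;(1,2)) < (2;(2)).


Δ(Σ) — 10 vertices, 13 min non-faces:

  {1,5}:  v_{1} + v_{5} = 0  →  sig = (2;())
  {4,9}:  v_{4} + v_{9} = 0  →  sig = (2;())
  {6,7}:  v_{6} + v_{7} = 0  →  sig = (2;())
  {3,7}:  v_{3} + v_{7} = v_{10}  →  sig = (2;(1))
  {3,8}:  v_{3} + v_{8} = v_{4}  →  sig = (2;(1))
  {6,10}:  v_{6} + v_{10} = v_{3}  →  sig = (2;(1))
  {2,3}:  v_{2} + v_{3} = v_{1} + v_{7}  →  sig = (2;(1,1))
  {8,10}:  v_{8} + v_{10} = v_{4} + v_{7}  →  sig = (2;(1,1))
  {2,4}:  v_{2} + v_{4} = v_{1} + v_{7} + v_{8}  →  sig = (2;(1,1,1))
  {2,5}:  v_{2} + v_{5} = v_{7} + v_{8} + v_{9}  →  sig = (2;(1,1,1))
  {2,6}:  v_{2} + v_{6} = v_{1} + v_{8} + v_{9}  →  sig = (2;(1,1,1))
  {2,10}:  v_{2} + v_{10} = v_{1} + 2·v_{7}  →  sig = (2;(1,2))
  {1,7,8,9}:  v_{1} + v_{7} + v_{8} + v_{9} = v_{2}  →  sig = (4;(1))

Hence PRS(X_Σ) =
    |P|=2: 12 collections, coeffs (), (), (), (1), (1), (1), (1,1), (1,1), (1,1,1), (1,1,1), (1,1,1), (1,2)
    |P|=4: 1 collection, coeffs (1)


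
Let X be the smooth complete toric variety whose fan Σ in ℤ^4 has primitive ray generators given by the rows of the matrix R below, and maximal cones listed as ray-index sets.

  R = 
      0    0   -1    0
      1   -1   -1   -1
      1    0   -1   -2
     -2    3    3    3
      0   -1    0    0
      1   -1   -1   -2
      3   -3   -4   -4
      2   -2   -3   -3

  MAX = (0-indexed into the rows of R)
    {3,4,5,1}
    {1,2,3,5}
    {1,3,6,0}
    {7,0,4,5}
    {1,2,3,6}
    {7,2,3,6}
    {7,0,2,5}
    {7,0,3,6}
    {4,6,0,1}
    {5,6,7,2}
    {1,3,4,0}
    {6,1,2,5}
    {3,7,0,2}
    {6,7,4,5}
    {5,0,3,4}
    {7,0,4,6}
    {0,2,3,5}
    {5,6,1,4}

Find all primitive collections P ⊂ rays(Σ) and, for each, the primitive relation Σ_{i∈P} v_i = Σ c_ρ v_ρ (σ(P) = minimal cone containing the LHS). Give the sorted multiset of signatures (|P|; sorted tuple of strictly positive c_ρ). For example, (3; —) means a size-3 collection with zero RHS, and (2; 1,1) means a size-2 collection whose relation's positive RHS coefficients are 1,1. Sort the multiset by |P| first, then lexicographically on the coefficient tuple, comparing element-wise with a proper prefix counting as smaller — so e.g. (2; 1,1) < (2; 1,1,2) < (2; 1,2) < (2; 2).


|primitive collections| = 10. Relations:

  • {1,7}:  v_{1} + v_{7} = v_{6}  ⟹  sig = (2; 1)
  • {2,4}:  v_{2} + v_{4} = v_{5}  ⟹  sig = (2; 1)
  • {3,4,7}:  v_{3} + v_{4} + v_{7} = 0  ⟹  sig = (3; —)
  • {0,1,5}:  v_{0} + v_{1} + v_{5} = v_{7}  ⟹  sig = (3; 1)
  • {3,4,6}:  v_{3} + v_{4} + v_{6} = v_{1}  ⟹  sig = (3; 1)
  • {3,5,7}:  v_{3} + v_{5} + v_{7} = v_{2}  ⟹  sig = (3; 1)
  • {3,5,6}:  v_{3} + v_{5} + v_{6} = v_{1} + v_{2}  ⟹  sig = (3; 1,1)
  • {0,1,2}:  v_{0} + v_{1} + v_{2} = v_{3} + 2·v_{7}  ⟹  sig = (3; 1,2)
  • {0,2,6}:  v_{0} + v_{2} + v_{6} = v_{3} + 3·v_{7}  ⟹  sig = (3; 1,3)
  • {0,5,6}:  v_{0} + v_{5} + v_{6} = 2·v_{7}  ⟹  sig = (3; 2)

Hence PRS(X_Σ) =
    |P|=2: 2 collections, coeffs (1), (1)
    |P|=3: 8 collections, coeffs (), (1), (1), (1), (1,1), (1,2), (1,3), (2)


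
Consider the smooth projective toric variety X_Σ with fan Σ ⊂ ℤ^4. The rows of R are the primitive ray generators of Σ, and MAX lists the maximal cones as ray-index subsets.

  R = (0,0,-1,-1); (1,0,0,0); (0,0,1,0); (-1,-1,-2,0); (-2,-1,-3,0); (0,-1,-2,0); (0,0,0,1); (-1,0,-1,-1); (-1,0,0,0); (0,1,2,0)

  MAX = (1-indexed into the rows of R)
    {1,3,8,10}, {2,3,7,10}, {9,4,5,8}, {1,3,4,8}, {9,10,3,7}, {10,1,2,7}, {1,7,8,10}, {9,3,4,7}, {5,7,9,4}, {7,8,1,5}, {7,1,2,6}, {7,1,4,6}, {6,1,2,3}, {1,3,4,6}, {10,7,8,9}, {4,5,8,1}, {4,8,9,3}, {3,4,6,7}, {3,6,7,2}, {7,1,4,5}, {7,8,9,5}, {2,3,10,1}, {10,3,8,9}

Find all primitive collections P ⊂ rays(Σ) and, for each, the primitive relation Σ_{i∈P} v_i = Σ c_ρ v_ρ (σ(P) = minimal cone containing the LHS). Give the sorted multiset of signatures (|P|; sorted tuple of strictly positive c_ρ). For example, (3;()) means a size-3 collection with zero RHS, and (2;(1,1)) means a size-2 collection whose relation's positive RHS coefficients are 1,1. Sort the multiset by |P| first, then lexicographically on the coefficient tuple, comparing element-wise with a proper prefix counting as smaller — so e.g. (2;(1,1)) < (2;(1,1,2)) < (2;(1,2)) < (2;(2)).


Primitive collections (15):

  P={2,9}:  v_{2} + v_{9} = 0  →  sig = (2;())
  P={6,10}:  v_{6} + v_{10} = 0  →  sig = (2;())
  P={1,9}:  v_{1} + v_{9} = v_{8}  →  sig = (2;(1))
  P={2,4}:  v_{2} + v_{4} = v_{6}  →  sig = (2;(1))
  P={2,8}:  v_{2} + v_{8} = v_{1}  →  sig = (2;(1))
  P={4,10}:  v_{4} + v_{10} = v_{9}  →  sig = (2;(1))
  P={6,9}:  v_{6} + v_{9} = v_{4}  →  sig = (2;(1))
  P={3,5}:  v_{3} + v_{5} = v_{4} + v_{9}  →  sig = (2;(1,1))
  P={6,8}:  v_{6} + v_{8} = v_{1} + v_{4}  →  sig = (2;(1,1))
  P={2,5}:  v_{2} + v_{5} = v_{1} + v_{4} + v_{7}  →  sig = (2;(1,1,1))
  P={5,10}:  v_{5} + v_{10} = v_{7} + v_{8} + v_{9}  →  sig = (2;(1,1,1))
  P={5,6}:  v_{5} + v_{6} = v_{1} + 2·v_{4} + v_{7}  →  sig = (2;(1,1,2))
  P={1,3,7}:  v_{1} + v_{3} + v_{7} = 0  →  sig = (3;())
  P={3,7,8}:  v_{3} + v_{7} + v_{8} = v_{9}  →  sig = (3;(1))
  P={4,7,8}:  v_{4} + v_{7} + v_{8} = v_{5}  →  sig = (3;(1))

Hence PRS(X_Σ) =
    (2;())
    (2;())
    (2;(1))
    (2;(1))
    (2;(1))
    (2;(1))
    (2;(1))
    (2;(1,1))
    (2;(1,1))
    (2;(1,1,1))
    (2;(1,1,1))
    (2;(1,1,2))
    (3;())
    (3;(1))
    (3;(1))


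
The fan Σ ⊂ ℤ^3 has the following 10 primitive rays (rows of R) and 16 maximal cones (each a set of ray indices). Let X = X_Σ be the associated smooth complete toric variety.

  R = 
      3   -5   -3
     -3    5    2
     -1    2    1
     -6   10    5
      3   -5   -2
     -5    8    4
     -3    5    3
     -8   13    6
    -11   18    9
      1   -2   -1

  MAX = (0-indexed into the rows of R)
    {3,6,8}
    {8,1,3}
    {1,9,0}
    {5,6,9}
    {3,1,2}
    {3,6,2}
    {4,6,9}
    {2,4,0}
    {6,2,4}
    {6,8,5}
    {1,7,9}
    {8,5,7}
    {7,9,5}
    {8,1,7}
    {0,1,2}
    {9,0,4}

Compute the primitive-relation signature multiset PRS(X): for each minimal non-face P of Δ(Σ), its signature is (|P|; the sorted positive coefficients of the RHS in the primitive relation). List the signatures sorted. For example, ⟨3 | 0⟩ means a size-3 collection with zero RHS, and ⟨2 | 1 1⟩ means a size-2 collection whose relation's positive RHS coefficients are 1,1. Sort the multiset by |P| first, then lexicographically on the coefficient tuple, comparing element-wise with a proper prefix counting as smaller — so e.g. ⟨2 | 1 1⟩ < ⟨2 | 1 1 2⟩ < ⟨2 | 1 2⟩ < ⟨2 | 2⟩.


Σ has 21 primitive collections:

  {0,6}:  v_{0} + v_{6} = 0  ⇒ sig = ⟨2 | 0⟩
  {1,4}:  v_{1} + v_{4} = 0  ⇒ sig = ⟨2 | 0⟩
  {2,9}:  v_{2} + v_{9} = 0  ⇒ sig = ⟨2 | 0⟩
  {0,3}:  v_{0} + v_{3} = v_{1}  ⇒ sig = ⟨2 | 1⟩
  {0,8}:  v_{0} + v_{8} = v_{7}  ⇒ sig = ⟨2 | 1⟩
  {1,5}:  v_{1} + v_{5} = v_{7}  ⇒ sig = ⟨2 | 1⟩
  {1,6}:  v_{1} + v_{6} = v_{3}  ⇒ sig = ⟨2 | 1⟩
  {2,5}:  v_{2} + v_{5} = v_{3}  ⇒ sig = ⟨2 | 1⟩
  {3,4}:  v_{3} + v_{4} = v_{6}  ⇒ sig = ⟨2 | 1⟩
  {3,5}:  v_{3} + v_{5} = v_{8}  ⇒ sig = ⟨2 | 1⟩
  {3,9}:  v_{3} + v_{9} = v_{5}  ⇒ sig = ⟨2 | 1⟩
  {4,7}:  v_{4} + v_{7} = v_{5}  ⇒ sig = ⟨2 | 1⟩
  {6,7}:  v_{6} + v_{7} = v_{8}  ⇒ sig = ⟨2 | 1⟩
  {0,5}:  v_{0} + v_{5} = v_{1} + v_{9}  ⇒ sig = ⟨2 | 1 1⟩
  {2,7}:  v_{2} + v_{7} = v_{1} + v_{3}  ⇒ sig = ⟨2 | 1 1⟩
  {3,7}:  v_{3} + v_{7} = v_{1} + v_{8}  ⇒ sig = ⟨2 | 1 1⟩
  {4,5}:  v_{4} + v_{5} = v_{6} + v_{9}  ⇒ sig = ⟨2 | 1 1⟩
  {4,8}:  v_{4} + v_{8} = v_{5} + v_{6}  ⇒ sig = ⟨2 | 1 1⟩
  {0,7}:  v_{0} + v_{7} = 2·v_{1} + v_{9}  ⇒ sig = ⟨2 | 1 2⟩
  {2,8}:  v_{2} + v_{8} = 2·v_{3}  ⇒ sig = ⟨2 | 2⟩
  {8,9}:  v_{8} + v_{9} = 2·v_{5}  ⇒ sig = ⟨2 | 2⟩

Sorted signature multiset PRS(X):
    |P|=2: 21 collections, coeffs (), (), (), (1), (1), (1), (1), (1), (1), (1), (1), (1), (1), (1,1), (1,1), (1,1), (1,1), (1,1), (1,2), (2), (2)


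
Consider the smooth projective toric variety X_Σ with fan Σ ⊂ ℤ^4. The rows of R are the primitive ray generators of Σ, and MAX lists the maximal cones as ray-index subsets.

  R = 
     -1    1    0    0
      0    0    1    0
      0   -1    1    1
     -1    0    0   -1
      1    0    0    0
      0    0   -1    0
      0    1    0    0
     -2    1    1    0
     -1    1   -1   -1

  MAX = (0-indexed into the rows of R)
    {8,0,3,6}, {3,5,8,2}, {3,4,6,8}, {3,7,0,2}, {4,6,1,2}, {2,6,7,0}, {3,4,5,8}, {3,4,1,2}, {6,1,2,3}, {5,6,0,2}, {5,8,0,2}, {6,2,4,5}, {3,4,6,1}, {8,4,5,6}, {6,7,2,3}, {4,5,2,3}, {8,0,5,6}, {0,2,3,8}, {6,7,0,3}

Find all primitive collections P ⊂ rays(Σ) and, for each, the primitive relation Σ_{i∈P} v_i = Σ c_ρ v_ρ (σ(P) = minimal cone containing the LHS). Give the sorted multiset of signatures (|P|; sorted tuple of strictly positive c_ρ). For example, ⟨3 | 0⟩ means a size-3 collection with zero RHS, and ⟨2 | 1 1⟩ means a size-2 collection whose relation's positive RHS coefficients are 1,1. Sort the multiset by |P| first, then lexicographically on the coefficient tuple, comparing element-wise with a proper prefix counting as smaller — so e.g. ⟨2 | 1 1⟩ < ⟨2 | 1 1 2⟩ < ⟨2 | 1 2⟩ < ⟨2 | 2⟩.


Σ has 14 primitive collections:

  • {1,5}:  v_{1} + v_{5} = 0  ⟹  sig = ⟨2 | 0⟩
  • {0,4}:  v_{0} + v_{4} = v_{6}  ⟹  sig = ⟨2 | 1⟩
  • {1,8}:  v_{1} + v_{8} = v_{3} + v_{6}  ⟹  sig = ⟨2 | 1 1⟩
  • {5,7}:  v_{5} + v_{7} = v_{0} + v_{2} + v_{8}  ⟹  sig = ⟨2 | 1 1 1⟩
  • {0,1}:  v_{0} + v_{1} = v_{2} + v_{3} + 2·v_{6}  ⟹  sig = ⟨2 | 1 1 2⟩
  • {4,7}:  v_{4} + v_{7} = v_{2} + v_{3} + 2·v_{6}  ⟹  sig = ⟨2 | 1 1 2⟩
  • {7,8}:  v_{7} + v_{8} = 2·v_{0} + v_{3}  ⟹  sig = ⟨2 | 1 2⟩
  • {1,7}:  v_{1} + v_{7} = 2·v_{2} + 2·v_{3} + 3·v_{6}  ⟹  sig = ⟨2 | 2 2 3⟩
  • {2,4,8}:  v_{2} + v_{4} + v_{8} = 0  ⟹  sig = ⟨3 | 0⟩
  • {2,6,8}:  v_{2} + v_{6} + v_{8} = v_{0}  ⟹  sig = ⟨3 | 1⟩
  • {3,5,6}:  v_{3} + v_{5} + v_{6} = v_{8}  ⟹  sig = ⟨3 | 1⟩
  • {0,3,5}:  v_{0} + v_{3} + v_{5} = v_{2} + 2·v_{8}  ⟹  sig = ⟨3 | 1 2⟩
  • {0,2,3,6}:  v_{0} + v_{2} + v_{3} + v_{6} = v_{7}  ⟹  sig = ⟨4 | 1⟩
  • {2,3,4,6}:  v_{2} + v_{3} + v_{4} + v_{6} = v_{1}  ⟹  sig = ⟨4 | 1⟩

Sorted signature multiset PRS(X):
    |P|=2: 8 collections, coeffs (), (1), (1,1), (1,1,1), (1,1,2), (1,1,2), (1,2), (2,2,3)
    |P|=3: 4 collections, coeffs (), (1), (1), (1,2)
    |P|=4: 2 collections, coeffs (1), (1)


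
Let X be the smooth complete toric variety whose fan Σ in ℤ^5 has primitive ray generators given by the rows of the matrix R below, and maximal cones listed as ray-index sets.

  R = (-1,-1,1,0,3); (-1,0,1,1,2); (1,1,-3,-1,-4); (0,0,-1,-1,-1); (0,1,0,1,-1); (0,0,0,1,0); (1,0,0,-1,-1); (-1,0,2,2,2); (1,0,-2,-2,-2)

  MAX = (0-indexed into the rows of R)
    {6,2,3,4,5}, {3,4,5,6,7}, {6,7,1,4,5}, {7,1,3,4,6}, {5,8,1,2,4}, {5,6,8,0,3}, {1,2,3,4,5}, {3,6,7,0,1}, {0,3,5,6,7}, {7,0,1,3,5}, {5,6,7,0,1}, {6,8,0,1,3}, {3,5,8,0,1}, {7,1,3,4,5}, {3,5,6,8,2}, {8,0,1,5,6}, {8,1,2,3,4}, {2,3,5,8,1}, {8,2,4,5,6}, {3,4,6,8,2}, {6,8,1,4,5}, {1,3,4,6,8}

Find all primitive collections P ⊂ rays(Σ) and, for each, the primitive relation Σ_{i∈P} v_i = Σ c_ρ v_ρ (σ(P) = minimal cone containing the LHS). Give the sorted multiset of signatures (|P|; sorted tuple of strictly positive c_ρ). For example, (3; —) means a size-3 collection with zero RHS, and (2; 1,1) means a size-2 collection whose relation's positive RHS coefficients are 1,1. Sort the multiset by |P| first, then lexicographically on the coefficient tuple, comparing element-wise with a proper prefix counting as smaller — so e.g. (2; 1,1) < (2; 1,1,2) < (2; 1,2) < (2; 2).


The 7 primitive collections of Σ (r=9, n=5):

  P={7,8}:  v_{7} + v_{8} = 0 — sig = (2; —)
  P={0,4}:  v_{0} + v_{4} = v_{1} — sig = (2; 1)
  P={2,7}:  v_{2} + v_{7} = v_{3} + v_{4} + v_{5} — sig = (2; 1,1,1)
  P={0,2}:  v_{0} + v_{2} = v_{1} + v_{3} + v_{5} + v_{8} — sig = (2; 1,1,1,1)
  P={1,2,6}:  v_{1} + v_{2} + v_{6} = v_{4} + v_{8} — sig = (3; 1,1)
  P={1,3,5,6}:  v_{1} + v_{3} + v_{5} + v_{6} = 0 — sig = (4; —)
  P={3,4,5,8}:  v_{3} + v_{4} + v_{5} + v_{8} = v_{2} — sig = (4; 1)

Sorted signature multiset PRS(X):
    (2; —)
    (2; 1)
    (2; 1,1,1)
    (2; 1,1,1,1)
    (3; 1,1)
    (4; —)
    (4; 1)


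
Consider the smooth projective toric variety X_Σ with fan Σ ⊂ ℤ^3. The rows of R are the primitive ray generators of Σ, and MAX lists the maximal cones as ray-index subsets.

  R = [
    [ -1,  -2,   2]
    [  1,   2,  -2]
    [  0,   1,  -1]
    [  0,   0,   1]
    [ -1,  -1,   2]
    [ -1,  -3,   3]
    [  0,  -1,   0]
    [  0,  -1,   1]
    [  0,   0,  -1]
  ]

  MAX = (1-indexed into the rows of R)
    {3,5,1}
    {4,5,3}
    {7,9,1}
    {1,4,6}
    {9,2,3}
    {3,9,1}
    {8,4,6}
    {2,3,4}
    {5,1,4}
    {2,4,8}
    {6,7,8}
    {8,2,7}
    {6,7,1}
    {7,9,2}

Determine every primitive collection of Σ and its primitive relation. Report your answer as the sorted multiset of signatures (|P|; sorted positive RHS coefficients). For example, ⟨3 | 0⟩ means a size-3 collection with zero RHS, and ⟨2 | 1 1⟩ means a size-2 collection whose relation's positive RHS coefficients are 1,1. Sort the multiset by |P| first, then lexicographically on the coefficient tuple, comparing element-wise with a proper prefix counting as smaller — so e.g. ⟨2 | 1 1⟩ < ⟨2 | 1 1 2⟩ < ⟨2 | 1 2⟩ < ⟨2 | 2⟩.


|primitive collections| = 16. Relations:

  • {1,2}:  v_{1} + v_{2} = 0  ⇒ sig = ⟨2 | 0⟩
  • {3,8}:  v_{3} + v_{8} = 0  ⇒ sig = ⟨2 | 0⟩
  • {4,9}:  v_{4} + v_{9} = 0  ⇒ sig = ⟨2 | 0⟩
  • {1,8}:  v_{1} + v_{8} = v_{6}  ⇒ sig = ⟨2 | 1⟩
  • {2,6}:  v_{2} + v_{6} = v_{8}  ⇒ sig = ⟨2 | 1⟩
  • {3,6}:  v_{3} + v_{6} = v_{1}  ⇒ sig = ⟨2 | 1⟩
  • {3,7}:  v_{3} + v_{7} = v_{9}  ⇒ sig = ⟨2 | 1⟩
  • {4,7}:  v_{4} + v_{7} = v_{8}  ⇒ sig = ⟨2 | 1⟩
  • {5,7}:  v_{5} + v_{7} = v_{1}  ⇒ sig = ⟨2 | 1⟩
  • {8,9}:  v_{8} + v_{9} = v_{7}  ⇒ sig = ⟨2 | 1⟩
  • {2,5}:  v_{2} + v_{5} = v_{3} + v_{4}  ⇒ sig = ⟨2 | 1 1⟩
  • {5,8}:  v_{5} + v_{8} = v_{1} + v_{4}  ⇒ sig = ⟨2 | 1 1⟩
  • {5,9}:  v_{5} + v_{9} = v_{1} + v_{3}  ⇒ sig = ⟨2 | 1 1⟩
  • {6,9}:  v_{6} + v_{9} = v_{1} + v_{7}  ⇒ sig = ⟨2 | 1 1⟩
  • {5,6}:  v_{5} + v_{6} = 2·v_{1} + v_{4}  ⇒ sig = ⟨2 | 1 2⟩
  • {1,3,4}:  v_{1} + v_{3} + v_{4} = v_{5}  ⇒ sig = ⟨3 | 1⟩

so the primitive-relation signature multiset is
{ ⟨2 | 0⟩ ×3,  ⟨2 | 1⟩ ×7,  ⟨2 | 1 1⟩ ×4,  ⟨2 | 1 2⟩,  ⟨3 | 1⟩ }


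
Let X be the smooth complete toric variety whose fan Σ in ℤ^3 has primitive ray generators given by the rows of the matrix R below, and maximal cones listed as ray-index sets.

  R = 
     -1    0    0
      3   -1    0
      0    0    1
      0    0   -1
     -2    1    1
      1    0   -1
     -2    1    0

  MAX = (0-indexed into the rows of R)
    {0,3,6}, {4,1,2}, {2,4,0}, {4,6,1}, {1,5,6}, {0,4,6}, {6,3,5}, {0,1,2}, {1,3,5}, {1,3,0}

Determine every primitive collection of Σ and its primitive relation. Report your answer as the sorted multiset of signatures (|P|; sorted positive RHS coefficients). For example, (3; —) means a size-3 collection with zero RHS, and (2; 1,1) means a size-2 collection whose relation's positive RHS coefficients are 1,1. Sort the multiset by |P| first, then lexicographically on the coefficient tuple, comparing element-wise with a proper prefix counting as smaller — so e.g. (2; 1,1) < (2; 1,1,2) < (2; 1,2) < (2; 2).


9 minimal non-faces of Δ(Σ) (on 7 rays):

  {2,3}:  v_{2} + v_{3} = 0  →  sig = (2; —)
  {0,5}:  v_{0} + v_{5} = v_{3}  →  sig = (2; 1)
  {2,6}:  v_{2} + v_{6} = v_{4}  →  sig = (2; 1)
  {3,4}:  v_{3} + v_{4} = v_{6}  →  sig = (2; 1)
  {2,5}:  v_{2} + v_{5} = v_{1} + v_{6}  →  sig = (2; 1,1)
  {4,5}:  v_{4} + v_{5} = v_{1} + 2·v_{6}  →  sig = (2; 1,2)
  {0,1,6}:  v_{0} + v_{1} + v_{6} = 0  →  sig = (3; —)
  {0,1,4}:  v_{0} + v_{1} + v_{4} = v_{2}  →  sig = (3; 1)
  {1,3,6}:  v_{1} + v_{3} + v_{6} = v_{5}  →  sig = (3; 1)

Signatures (|P|; sorted positive RHS coefficients), sorted:
{ (2; —),  (2; 1) ×3,  (2; 1,1),  (2; 1,2),  (3; —),  (3; 1) ×2 }
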